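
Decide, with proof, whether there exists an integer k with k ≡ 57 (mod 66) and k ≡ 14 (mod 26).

gcd(66, 26) = 2. If k ≡ 57 (mod 66) and k ≡ 14 (mod 26), then k ≡ 57 (mod 2) and k ≡ 14 (mod 2).
However 57 ≡ 1 and 14 ≡ 0 (mod 2), and 1 ≠ 0.
Therefore no such k exists.

No, no such integer exists.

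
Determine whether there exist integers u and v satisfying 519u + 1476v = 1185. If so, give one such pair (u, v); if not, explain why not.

Since gcd(519, 1476) = 3 and 1185 = 3·395, Bézout's identity guarantees a solution.
Dividing through by 3 reduces the equation to 173u + 492v = 395.
Dividing repeatedly: 492 = 2·173 + 146, 173 = 1·146 + 27, 146 = 5·27 + 11, 27 = 2·11 + 5, 11 = 2·5 + 1, 5 = 5·1 + 0.
Unwinding: 1 = 11 − 2·5 = 11 − 2·(27 − 2·11) = −2·27 + 5·11 = −2·27 + 5·(146 − 5·27) = 5·146 − 27·27 = 5·146 − 27·(173 − 1·146) = −27·173 + 32·146 = −27·173 + 32·(492 − 2·173) = 32·492 − 91·173, i.e. 173·(-91) + 492·32 = 1.
Multiplying through by 395: u = (-91)·395 = -35945, v = 32·395 = 12640 is a solution.
Shifting by a multiple of (492, −173) keeps it a solution: u = -35945 + 74·492 = 463, v = 12640 − 74·173 = -162.
Indeed 519·463 + 1476·(-162) = 240297 − 239112 = 1185.

u = 463, v = -162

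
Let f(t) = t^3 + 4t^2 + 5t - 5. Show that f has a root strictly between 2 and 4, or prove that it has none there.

The endpoint values f(2) = 29 and f(4) = 143 are both positive. Claim: f(t) > 0 for every t in (2, 4).
Substitute t = 2 + u, where 0 < u < 2 on the interval. Expanding, f(2 + u) = u^3 + 10u^2 + 33u + 29.
All 4 nonzero coefficients of this polynomial in u are positive; hence for u > 0 the value is a sum of positive terms (the constant 29 among them).
So f is strictly positive on (2, 4); no root exists in the interval.

f has no root in that interval.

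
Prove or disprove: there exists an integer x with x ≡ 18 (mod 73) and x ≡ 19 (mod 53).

x = 602

The moduli 73 and 53 are coprime, so by the Chinese Remainder Theorem a unique solution modulo 3869 exists.
Write x = 18 + 73t and require 18 + 73t ≡ 19 (mod 53), i.e. 73t ≡ 1 (mod 53).
73 ≡ 20 (mod 53), so this reads 20t ≡ 1 (mod 53). Invert 20 mod 53 by the Euclidean algorithm: 53 = 2·20 + 13, 20 = 1·13 + 7, 13 = 1·7 + 6, 7 = 1·6 + 1, 6 = 6·1 + 0; back-substituting, 1 = 7 − 1·6 = 7 − (13 − 1·7) = −13 + 2·7 = −13 + 2·(20 − 1·13) = 2·20 − 3·13 = 2·20 − 3·(53 − 2·20) = −3·53 + 8·20. Hence 20·8 ≡ 1, so 20⁻¹ ≡ 8 (mod 53).
Therefore t ≡ 8·1 = 8 (mod 53).
Taking t = 8 gives x = 18 + 73·8 = 602.
Indeed 602 ≡ 18 (mod 73) and 602 ≡ 19 (mod 53).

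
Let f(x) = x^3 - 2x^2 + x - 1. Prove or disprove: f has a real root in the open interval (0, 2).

Such a root exists.

f(0) = -1 and f(2) = 1, which have opposite signs.
As a polynomial, f is continuous on every closed interval.
By the Intermediate Value Theorem f must vanish at some point of (0, 2).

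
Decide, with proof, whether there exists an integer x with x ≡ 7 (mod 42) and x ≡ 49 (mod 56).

x = 49

gcd(42, 56) = 14. A simultaneous solution exists iff 7 ≡ 49 (mod 14); here 7 mod 14 = 7 = 49 mod 14, so it does.
List candidates x ≡ 7 (mod 42): 7, 49. Modulo 56 these are 7, 49; 49 gives 49 as required.
Check: 49 mod 42 = 7, 49 mod 56 = 49. ✓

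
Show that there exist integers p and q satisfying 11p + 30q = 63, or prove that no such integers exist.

11 and 30 are coprime, so 11p + 30q ranges over all of ℤ.
Dividing repeatedly: 30 = 2·11 + 8, 11 = 1·8 + 3, 8 = 2·3 + 2, 3 = 1·2 + 1, 2 = 2·1 + 0.
Unwinding: 1 = 3 − 1·2 = 3 − (8 − 2·3) = −8 + 3·3 = −8 + 3·(11 − 1·8) = 3·11 − 4·8 = 3·11 − 4·(30 − 2·11) = −4·30 + 11·11, i.e. 11·11 + 30·(-4) = 1.
Times 63: 11·693 + 30·(-252) = 63, so (693, -252) solves it.
Shifting by a multiple of (30, −11) keeps it a solution: p = 693 − 23·30 = 3, q = -252 + 23·11 = 1.
Indeed 11·3 + 30·1 = 33 + 30 = 63.

p = 3, q = 1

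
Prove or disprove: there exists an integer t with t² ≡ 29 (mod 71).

Take t = 10. Then 10² = 100 = 1·71 + 29, so 10² ≡ 29 (mod 71).

t = 10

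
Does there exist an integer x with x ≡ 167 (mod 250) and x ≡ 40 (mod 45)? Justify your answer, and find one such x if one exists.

Reduce both congruences modulo 5, which divides 250 and 45: they say x ≡ 167 (mod 5) and x ≡ 40 (mod 5).
But 167 mod 5 = 2 while 40 mod 5 = 0, a contradiction.
Hence the system has no solution.

No, no such integer exists.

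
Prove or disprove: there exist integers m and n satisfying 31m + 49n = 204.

Since gcd(31, 49) = 1, every integer is an integer combination of 31 and 49.
Dividing repeatedly: 49 = 1·31 + 18, 31 = 1·18 + 13, 18 = 1·13 + 5, 13 = 2·5 + 3, 5 = 1·3 + 2, 3 = 1·2 + 1, 2 = 2·1 + 0.
Back-substituting, 1 = 3 − 1·2 = 3 − (5 − 1·3) = −5 + 2·3 = −5 + 2·(13 − 2·5) = 2·13 − 5·5 = 2·13 − 5·(18 − 1·13) = −5·18 + 7·13 = −5·18 + 7·(31 − 1·18) = 7·31 − 12·18 = 7·31 − 12·(49 − 1·31) = −12·49 + 19·31; that is, 31·19 + 49·(-12) = 1.
Times 204: 31·3876 + 49·(-2448) = 204, so (3876, -2448) solves it.
The general solution is m = 3876 + 49k, n = -2448 − 31k; taking k = -79 gives the smaller pair m = 5, n = 1.
Indeed 31·5 + 49·1 = 155 + 49 = 204.

m = 5, n = 1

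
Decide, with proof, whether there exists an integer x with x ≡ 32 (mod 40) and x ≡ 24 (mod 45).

Reduce both congruences modulo 5, which divides 40 and 45: they say x ≡ 32 (mod 5) and x ≡ 24 (mod 5).
These are incompatible: 32 − 24 = 8 is not divisible by 5.
Therefore no such x exists.

There is no such integer.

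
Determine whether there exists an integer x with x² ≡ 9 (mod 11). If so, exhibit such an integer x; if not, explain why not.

Take x = 3. Then 3² = 9, and since 0 ≤ 9 < 11 this is already reduced: 3² ≡ 9 (mod 11).

x = 3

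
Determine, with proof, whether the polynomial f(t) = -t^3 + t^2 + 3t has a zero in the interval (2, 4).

f(2) = 2 and f(4) = -36, which have opposite signs.
Since f is a polynomial it is continuous on [2, 4].
By the Intermediate Value Theorem f must vanish at some point of (2, 4).

Yes, f has a root in the interval.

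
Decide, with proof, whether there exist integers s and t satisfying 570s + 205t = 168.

gcd(570, 205) = 5, so every integer of the form 570s + 205t is a multiple of 5.
But 168 is not a multiple of 5 (it leaves remainder 3).
Hence no integers s, t satisfy the equation.

There are no such integers.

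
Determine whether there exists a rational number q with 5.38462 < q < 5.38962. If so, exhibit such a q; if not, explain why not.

q = 97/18

Scale by 18: the interval becomes (96.92316, 97.01316), which contains the integer 97.
So q = 97/18 works: it is a ratio of integers, and dividing 18·5.38462 < 97 < 18·5.38962 through by 18 gives 5.38462 < 97/18 < 5.38962.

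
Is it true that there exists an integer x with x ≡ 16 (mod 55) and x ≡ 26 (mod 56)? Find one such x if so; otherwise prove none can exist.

x = 2546

gcd(55, 56) = 1, so the Chinese Remainder Theorem guarantees exactly one residue class mod 3080 satisfying both.
Any solution of the first congruence is x = 16 + 55t; substituting into the second, 55t ≡ 26 − 16 ≡ 10 (mod 56).
To invert 55 modulo 56: 56 = 1·55 + 1, 55 = 55·1 + 0, and unwinding, 1 = 56 − 1·55. Thus 55⁻¹ ≡ -1 ≡ 55 (mod 56).
Therefore t ≡ 55·10 = 550 ≡ 46 (mod 56).
Taking t = 46 gives x = 16 + 55·46 = 2546.
Verify: 2546 = 46·55 + 16 and 2546 = 45·56 + 26. ✓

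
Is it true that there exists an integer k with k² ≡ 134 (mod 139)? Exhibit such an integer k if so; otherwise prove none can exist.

139 is prime, so by Euler's criterion 134 is a square mod 139 iff 134^((139−1)/2) = 134^69 ≡ 1 (mod 139).
Repeated squaring mod 139: 134^2 = 17956 ≡ 25; 134^4 ≡ 25² = 625 ≡ 69; 134^8 ≡ 69² = 4761 ≡ 35; 134^16 ≡ 35² = 1225 ≡ 113; 134^32 ≡ 113² = 12769 ≡ 120; 134^64 ≡ 120² = 14400 ≡ 83.
Since 69 = 64 + 4 + 1, 134^69 ≡ 83 · 69 · 134; multiplying out mod 139: 83·69 = 5727 ≡ 28, then 28·134 = 3752 ≡ 138. Thus 134^69 ≡ 138 ≡ −1 (mod 139).
By Euler's criterion 134 is a quadratic non-residue mod 139: no k satisfies k² ≡ 134 (mod 139).

No such integer exists.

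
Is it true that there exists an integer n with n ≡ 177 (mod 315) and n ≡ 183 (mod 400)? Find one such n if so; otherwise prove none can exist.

Both moduli are multiples of 5 = gcd(315, 400), so any solution would satisfy n ≡ 177 and n ≡ 183 modulo 5 simultaneously.
However 177 ≡ 2 and 183 ≡ 3 (mod 5), and 2 ≠ 3.
So no integer satisfies both congruences.

There is no such integer.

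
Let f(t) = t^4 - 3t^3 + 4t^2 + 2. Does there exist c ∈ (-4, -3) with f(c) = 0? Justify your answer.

f(-4) = 514 and f(-3) = 200, both positive, so a sign-change argument is unavailable; we show f keeps this sign on the whole interval.
Shift to the endpoint -3: with t = -3 − u (0 < u < 1), one computes f(-3 − u) = u^4 + 15u^3 + 85u^2 + 213u + 200.
The nonzero coefficients here are all positive, so for u > 0 every term is positive (or zero), and the constant term 200 is strictly positive.
So f is strictly positive on (-4, -3); no root exists in the interval.

No.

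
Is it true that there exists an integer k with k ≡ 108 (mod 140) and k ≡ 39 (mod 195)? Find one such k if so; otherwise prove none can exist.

Both moduli are multiples of 5 = gcd(140, 195), so any solution would satisfy k ≡ 108 and k ≡ 39 modulo 5 simultaneously.
But 108 mod 5 = 3 while 39 mod 5 = 4, a contradiction.
Hence the system has no solution.

No, no such integer exists.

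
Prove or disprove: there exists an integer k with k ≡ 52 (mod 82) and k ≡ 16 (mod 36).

The moduli are not coprime: gcd(82, 36) = 2. Compatibility requires 2 ∣ (16 − 52) = -36, which holds, so solutions exist.
In fact k = 52 itself already satisfies 52 mod 36 = 16.
Verify: 52 = 0·82 + 52 and 52 = 1·36 + 16. ✓

k = 52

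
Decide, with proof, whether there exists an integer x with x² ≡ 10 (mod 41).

x = 16 works: 16² = 256, and 256 − 10 = 246 = 6·41.

x = 16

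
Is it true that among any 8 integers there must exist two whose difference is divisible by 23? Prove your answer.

No; for instance {58, 59, 60, 61, 62, 63, 64, 65} is a counterexample.

Take the 8 consecutive integers 58, 59, …, 65: their residues mod 23 are all distinct because 8 ≤ 23.
No two share a residue, so no pair has difference divisible by 23; the claim fails for this set.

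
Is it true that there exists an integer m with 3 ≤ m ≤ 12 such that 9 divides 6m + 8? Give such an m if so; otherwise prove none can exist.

No, no such integer m in that range exists.

For m = 3, 4, …, 12 the values of 6m + 8 modulo 9 are 8, 5, 2, 8, 5, 2, 8, 5, 2, 8 respectively.
Since 0 is absent from this list, 9 ∤ 6m + 8 for every m with 3 ≤ m ≤ 12.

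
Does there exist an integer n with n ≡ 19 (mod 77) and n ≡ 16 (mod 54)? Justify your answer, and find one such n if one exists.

n = 1636

gcd(77, 54) = 1, so the Chinese Remainder Theorem guarantees exactly one residue class mod 4158 satisfying both.
Write n = 19 + 77t and require 19 + 77t ≡ 16 (mod 54), i.e. 77t ≡ 51 (mod 54).
77 ≡ 23 (mod 54), so this reads 23t ≡ 51 (mod 54). To invert 23 modulo 54: 54 = 2·23 + 8, 23 = 2·8 + 7, 8 = 1·7 + 1, 7 = 7·1 + 0, and unwinding, 1 = 8 − 1·7 = 8 − (23 − 2·8) = −23 + 3·8 = −23 + 3·(54 − 2·23) = 3·54 − 7·23. Thus 23⁻¹ ≡ -7 ≡ 47 (mod 54).
Therefore t ≡ 47·51 = 2397 ≡ 21 (mod 54).
Taking t = 21 gives n = 19 + 77·21 = 1636.
Verify: 1636 = 21·77 + 19 and 1636 = 30·54 + 16. ✓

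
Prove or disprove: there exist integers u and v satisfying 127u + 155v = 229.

Since gcd(127, 155) = 1, every integer is an integer combination of 127 and 155.
Dividing repeatedly: 155 = 1·127 + 28, 127 = 4·28 + 15, 28 = 1·15 + 13, 15 = 1·13 + 2, 13 = 6·2 + 1, 2 = 2·1 + 0.
Working back up the chain: 1 = 13 − 6·2 = 13 − 6·(15 − 1·13) = −6·15 + 7·13 = −6·15 + 7·(28 − 1·15) = 7·28 − 13·15 = 7·28 − 13·(127 − 4·28) = −13·127 + 59·28 = −13·127 + 59·(155 − 1·127) = 59·155 − 72·127. So 127·(-72) + 155·59 = 1.
Multiplying through by 229: u = (-72)·229 = -16488, v = 59·229 = 13511 is a solution.
Shifting by a multiple of (155, −127) keeps it a solution: u = -16488 + 107·155 = 97, v = 13511 − 107·127 = -78.
Check: 127·97 + 155·(-78) = 12319 − 12090 = 229. ✓

u = 97, v = -78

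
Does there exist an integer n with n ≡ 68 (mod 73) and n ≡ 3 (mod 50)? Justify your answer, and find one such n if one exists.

n = 3353

gcd(73, 50) = 1, so the Chinese Remainder Theorem guarantees exactly one residue class mod 3650 satisfying both.
Any solution of the first congruence is n = 68 + 73t; substituting into the second, 73t ≡ 3 − 68 ≡ 35 (mod 50).
73 ≡ 23 (mod 50), so this reads 23t ≡ 35 (mod 50). Invert 23 mod 50 by the Euclidean algorithm: 50 = 2·23 + 4, 23 = 5·4 + 3, 4 = 1·3 + 1, 3 = 3·1 + 0; back-substituting, 1 = 4 − 1·3 = 4 − (23 − 5·4) = −23 + 6·4 = −23 + 6·(50 − 2·23) = 6·50 − 13·23. Hence 23·(-13) ≡ 1, so 23⁻¹ ≡ -13 ≡ 37 (mod 50).
Therefore t ≡ 37·35 = 1295 ≡ 45 (mod 50).
Taking t = 45 gives n = 68 + 73·45 = 3353.
Verify: 3353 = 45·73 + 68 and 3353 = 67·50 + 3. ✓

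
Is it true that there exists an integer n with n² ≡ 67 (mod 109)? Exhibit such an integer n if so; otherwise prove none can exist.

There is no such integer.

109 is prime, so by Euler's criterion 67 is a square mod 109 iff 67^((109−1)/2) = 67^54 ≡ 1 (mod 109).
Repeated squaring mod 109: 67^2 = 4489 ≡ 20; 67^4 ≡ 20² = 400 ≡ 73; 67^8 ≡ 73² = 5329 ≡ 97; 67^16 ≡ 97² = 9409 ≡ 35; 67^32 ≡ 35² = 1225 ≡ 26.
Since 54 = 32 + 16 + 4 + 2, 67^54 ≡ 26 · 35 · 73 · 20; multiplying out mod 109: 26·35 = 910 ≡ 38, then 38·73 = 2774 ≡ 49, then 49·20 = 980 ≡ 108. Thus 67^54 ≡ 108 ≡ −1 (mod 109).
The value −1 means 67 is a non-residue modulo 109, so n² ≡ 67 (mod 109) is impossible.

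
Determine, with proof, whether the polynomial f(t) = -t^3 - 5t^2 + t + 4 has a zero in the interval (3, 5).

f(3) = -65 and f(5) = -241, both negative, so a sign-change argument is unavailable; we show f keeps this sign on the whole interval.
Shift to the endpoint 3: with t = 3 + u (0 < u < 2), one computes f(3 + u) = -u^3 - 14u^2 - 56u - 65.
The nonzero coefficients here are all negative, so for u > 0 every term is negative (or zero), and the constant term -65 is strictly negative.
Therefore f(t) < 0 throughout (3, 5), and f has no zero there.

f has no root in that interval.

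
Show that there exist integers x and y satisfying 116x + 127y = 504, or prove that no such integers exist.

116 and 127 are coprime, so 116x + 127y ranges over all of ℤ.
Euclidean algorithm: 127 = 1·116 + 11, 116 = 10·11 + 6, 11 = 1·6 + 5, 6 = 1·5 + 1, 5 = 5·1 + 0.
Working back up the chain: 1 = 6 − 1·5 = 6 − (11 − 1·6) = −11 + 2·6 = −11 + 2·(116 − 10·11) = 2·116 − 21·11 = 2·116 − 21·(127 − 1·116) = −21·127 + 23·116. So 116·23 + 127·(-21) = 1.
Scaling by 504 gives the particular solution (x, y) = (11592, -10584).
Shifting by a multiple of (127, −116) keeps it a solution: x = 11592 − 91·127 = 35, y = -10584 + 91·116 = -28.
Check: 116·35 + 127·(-28) = 4060 − 3556 = 504. ✓

x = 35, y = -28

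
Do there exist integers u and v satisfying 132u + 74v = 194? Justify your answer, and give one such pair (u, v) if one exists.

u = 11, v = -17

Every value of 132u + 74v is a multiple of gcd(132, 74) = 2; since 2 ∣ 194, solutions exist.
Dividing through by 2 reduces the equation to 66u + 37v = 97.
Euclidean algorithm: 66 = 1·37 + 29, 37 = 1·29 + 8, 29 = 3·8 + 5, 8 = 1·5 + 3, 5 = 1·3 + 2, 3 = 1·2 + 1, 2 = 2·1 + 0.
Unwinding: 1 = 3 − 1·2 = 3 − (5 − 1·3) = −5 + 2·3 = −5 + 2·(8 − 1·5) = 2·8 − 3·5 = 2·8 − 3·(29 − 3·8) = −3·29 + 11·8 = −3·29 + 11·(37 − 1·29) = 11·37 − 14·29 = 11·37 − 14·(66 − 1·37) = −14·66 + 25·37, i.e. 66·(-14) + 37·25 = 1.
Times 97: 66·(-1358) + 37·2425 = 97, so (-1358, 2425) solves it.
The general solution is u = -1358 + 37k, v = 2425 − 66k; taking k = 37 gives the smaller pair u = 11, v = -17.
Indeed 132·11 + 74·(-17) = 1452 − 1258 = 194.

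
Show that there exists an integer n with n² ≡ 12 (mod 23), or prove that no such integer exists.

n = 9 works: 9² = 81, and 81 − 12 = 69 = 3·23.

n = 9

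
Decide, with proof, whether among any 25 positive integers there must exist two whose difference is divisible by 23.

Yes, this is always true.

Partition the integers by their residue mod 23; there are 23 classes.
Placing 25 integers into 23 classes, some class receives at least two — say a and b.
Equal remainders mean a − b ≡ 0 (mod 23), so 23 divides their difference.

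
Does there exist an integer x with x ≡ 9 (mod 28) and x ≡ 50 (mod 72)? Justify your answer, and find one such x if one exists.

Both moduli are multiples of 4 = gcd(28, 72), so any solution would satisfy x ≡ 9 and x ≡ 50 modulo 4 simultaneously.
These are incompatible: 9 − 50 = -41 is not divisible by 4.
So no integer satisfies both congruences.

There is no such integer.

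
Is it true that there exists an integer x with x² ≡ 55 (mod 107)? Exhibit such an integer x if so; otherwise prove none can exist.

No such integer exists.

107 is prime, so by Euler's criterion 55 is a square mod 107 iff 55^((107−1)/2) = 55^53 ≡ 1 (mod 107).
Squaring successively (mod 107): 55^2 = 3025 ≡ 29; 55^4 ≡ 29² = 841 ≡ 92; 55^8 ≡ 92² = 8464 ≡ 11; 55^16 ≡ 11² = 121 ≡ 14; 55^32 ≡ 14² = 196 ≡ 89.
Since 53 = 32 + 16 + 4 + 1, 55^53 ≡ 89 · 14 · 92 · 55; multiplying out mod 107: 89·14 = 1246 ≡ 69, then 69·92 = 6348 ≡ 35, then 35·55 = 1925 ≡ 106. Thus 55^53 ≡ 106 ≡ −1 (mod 107).
The value −1 means 55 is a non-residue modulo 107, so x² ≡ 55 (mod 107) is impossible.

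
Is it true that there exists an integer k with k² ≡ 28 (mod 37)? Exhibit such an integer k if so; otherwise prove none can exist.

k = 19 works: 19² = 361, and 361 − 28 = 333 = 9·37.

k = 19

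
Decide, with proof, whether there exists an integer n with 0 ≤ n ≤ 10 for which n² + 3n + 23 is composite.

At n = 1: 1² + 3·1 + 23 = 27 = 3·9, which is composite.

n = 1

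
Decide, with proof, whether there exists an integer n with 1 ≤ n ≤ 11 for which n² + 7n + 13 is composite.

At n = 10: 10² + 7·10 + 13 = 183 = 3·61, which is composite.

n = 10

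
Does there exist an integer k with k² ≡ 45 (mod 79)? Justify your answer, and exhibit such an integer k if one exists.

k = 19 works: 19² = 361, and 361 − 45 = 316 = 4·79.

k = 19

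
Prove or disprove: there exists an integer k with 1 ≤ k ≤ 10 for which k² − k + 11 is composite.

No such integer k in that range exists.

The values for k = 1, 2, …, 10 are 11, 13, 17, 23, 31, 41, 53, 67, 83, 101, and each of these is prime.
So no value in the range makes the expression composite.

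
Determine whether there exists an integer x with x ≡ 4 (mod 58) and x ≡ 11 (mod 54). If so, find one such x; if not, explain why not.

gcd(58, 54) = 2. If x ≡ 4 (mod 58) and x ≡ 11 (mod 54), then x ≡ 4 (mod 2) and x ≡ 11 (mod 2).
However 4 ≡ 0 and 11 ≡ 1 (mod 2), and 0 ≠ 1.
Therefore no such x exists.

No such integer exists.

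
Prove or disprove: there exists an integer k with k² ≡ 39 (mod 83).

There is no such integer.

83 is prime, so by Euler's criterion 39 is a square mod 83 iff 39^((83−1)/2) = 39^41 ≡ 1 (mod 83).
Repeated squaring mod 83: 39^2 = 1521 ≡ 27; 39^4 ≡ 27² = 729 ≡ 65; 39^8 ≡ 65² = 4225 ≡ 75; 39^16 ≡ 75² = 5625 ≡ 64; 39^32 ≡ 64² = 4096 ≡ 29.
Since 41 = 32 + 8 + 1, 39^41 ≡ 29 · 75 · 39; multiplying out mod 83: 29·75 = 2175 ≡ 17, then 17·39 = 663 ≡ 82. Thus 39^41 ≡ 82 ≡ −1 (mod 83).
By Euler's criterion 39 is a quadratic non-residue mod 83: no k satisfies k² ≡ 39 (mod 83).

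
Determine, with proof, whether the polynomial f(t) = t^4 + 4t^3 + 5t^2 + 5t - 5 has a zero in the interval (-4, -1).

f(-4) = 55 and f(-1) = -8, which have opposite signs.
Since f is a polynomial it is continuous on [-4, -1].
By the Intermediate Value Theorem, f takes the value 0 somewhere in the open interval.

Such a root exists.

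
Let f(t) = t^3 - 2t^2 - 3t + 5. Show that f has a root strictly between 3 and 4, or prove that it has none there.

f has no root in that interval.

The endpoint values f(3) = 5 and f(4) = 25 are both positive. Claim: f(t) > 0 for every t in (3, 4).
Substitute t = 3 + u, where 0 < u < 1 on the interval. Expanding, f(3 + u) = u^3 + 7u^2 + 12u + 5.
All 4 nonzero coefficients of this polynomial in u are positive; hence for u > 0 the value is a sum of positive terms (the constant 5 among them).
Therefore f(t) > 0 throughout (3, 4), and f has no zero there.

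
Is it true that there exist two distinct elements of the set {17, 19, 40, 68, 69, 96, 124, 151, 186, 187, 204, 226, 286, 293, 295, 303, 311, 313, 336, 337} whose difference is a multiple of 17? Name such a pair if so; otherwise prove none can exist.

Both 17 and 68 leave remainder 0 on division by 17; their difference 51 = 3·17 is a multiple of 17.

The pair (17, 68) works.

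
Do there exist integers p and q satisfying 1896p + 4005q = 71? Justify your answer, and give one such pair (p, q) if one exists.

Both 1896 and 4005 are divisible by gcd(1896, 4005) = 3, hence so is any combination 1896p + 4005q.
However 71 leaves remainder 2 on division by 3.
Hence no integers p, q satisfy the equation.

No such integers exist.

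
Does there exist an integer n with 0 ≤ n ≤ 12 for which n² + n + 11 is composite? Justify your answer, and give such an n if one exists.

At n = 10: 10² + 10 + 11 = 121 = 11·11, which is composite.

n = 10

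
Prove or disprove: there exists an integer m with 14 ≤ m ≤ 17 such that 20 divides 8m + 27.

No, no such integer m in that range exists.

At m = 14, 8·14 + 27 = 139 ≡ 19 (mod 20), and each step in m adds 8, giving residues 19, 7, 15, 3 for m = 14, 15, 16, 17.
Since 0 is absent from this list, 20 ∤ 8m + 27 for every m with 14 ≤ m ≤ 17.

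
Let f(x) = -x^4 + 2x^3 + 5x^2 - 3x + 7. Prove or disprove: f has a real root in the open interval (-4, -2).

f(-4) = -285 and f(-2) = 1, which have opposite signs.
f is continuous everywhere (it is a polynomial), in particular on [-4, -2].
By the Intermediate Value Theorem f must vanish at some point of (-4, -2).

Yes, f has a root in the interval.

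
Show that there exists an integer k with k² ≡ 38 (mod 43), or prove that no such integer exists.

k = 9 works: 9² = 81, and 81 − 38 = 43 = 1·43.

k = 9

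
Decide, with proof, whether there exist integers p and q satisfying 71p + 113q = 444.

Since gcd(71, 113) = 1, every integer is an integer combination of 71 and 113.
Run the Euclidean algorithm on 113 and 71: 113 = 1·71 + 42, 71 = 1·42 + 29, 42 = 1·29 + 13, 29 = 2·13 + 3, 13 = 4·3 + 1, 3 = 3·1 + 0.
Working back up the chain: 1 = 13 − 4·3 = 13 − 4·(29 − 2·13) = −4·29 + 9·13 = −4·29 + 9·(42 − 1·29) = 9·42 − 13·29 = 9·42 − 13·(71 − 1·42) = −13·71 + 22·42 = −13·71 + 22·(113 − 1·71) = 22·113 − 35·71. So 71·(-35) + 113·22 = 1.
Multiplying through by 444: p = (-35)·444 = -15540, q = 22·444 = 9768 is a solution.
The general solution is p = -15540 + 113k, q = 9768 − 71k; taking k = 138 gives the smaller pair p = 54, q = -30.
Check: 71·54 + 113·(-30) = 3834 − 3390 = 444. ✓

p = 54, q = -30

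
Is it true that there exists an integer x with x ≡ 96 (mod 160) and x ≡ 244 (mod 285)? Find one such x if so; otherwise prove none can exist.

Reduce both congruences modulo 5, which divides 160 and 285: they say x ≡ 96 (mod 5) and x ≡ 244 (mod 5).
These are incompatible: 96 − 244 = -148 is not divisible by 5.
Therefore no such x exists.

No such integer exists.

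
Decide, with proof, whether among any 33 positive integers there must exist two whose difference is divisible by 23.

There are exactly 23 possible remainders on division by 23.
Placing 33 integers into 23 classes, some class receives at least two — say a and b.
Their difference a − b is then a multiple of 23.

Yes.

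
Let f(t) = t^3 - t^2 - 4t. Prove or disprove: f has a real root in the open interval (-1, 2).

f(-1) = 2 and f(2) = -4, which have opposite signs.
Since f is a polynomial it is continuous on [-1, 2].
By the Intermediate Value Theorem f must vanish at some point of (-1, 2).

Such a root exists.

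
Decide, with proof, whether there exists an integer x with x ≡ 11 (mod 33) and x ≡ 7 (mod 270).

Both moduli are multiples of 3 = gcd(33, 270), so any solution would satisfy x ≡ 11 and x ≡ 7 modulo 3 simultaneously.
However 11 ≡ 2 and 7 ≡ 1 (mod 3), and 2 ≠ 1.
Hence the system has no solution.

There is no such integer.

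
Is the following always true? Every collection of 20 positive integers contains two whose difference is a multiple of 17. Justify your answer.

Partition the integers by their residue mod 17; there are 17 classes.
With 20 integers and only 17 classes, the pigeonhole principle forces two of them, say a and b, into the same class.
Then a ≡ b (mod 17), i.e. 17 ∣ (a − b).

Yes, this is always true.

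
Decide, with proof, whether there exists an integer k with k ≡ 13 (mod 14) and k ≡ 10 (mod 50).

gcd(14, 50) = 2. If k ≡ 13 (mod 14) and k ≡ 10 (mod 50), then k ≡ 13 (mod 2) and k ≡ 10 (mod 2).
These are incompatible: 13 − 10 = 3 is not divisible by 2.
Therefore no such k exists.

No, no such integer exists.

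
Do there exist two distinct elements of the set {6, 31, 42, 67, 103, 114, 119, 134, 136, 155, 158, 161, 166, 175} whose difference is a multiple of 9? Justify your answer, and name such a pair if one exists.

The pair (6, 42) works.

6 mod 9 = 6 and 42 mod 9 = 6, so 42 − 6 = 36 = 4·9.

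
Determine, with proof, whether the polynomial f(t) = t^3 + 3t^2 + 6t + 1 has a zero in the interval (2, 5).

Evaluate at the endpoints: f(2) = 33, f(5) = 231 — same sign (positive).
The derivative f'(t) = 3t^2 + 6t + 6 is a quadratic with discriminant 6² − 4·3·6 = -36 < 0; it never vanishes, so it is always positive (sign of the leading coefficient).
So f is strictly increasing; between 2 and 5 its values lie between f(2) = 33 and f(5) = 231, all positive. Therefore f has no root in (2, 5).

f has no root in that interval.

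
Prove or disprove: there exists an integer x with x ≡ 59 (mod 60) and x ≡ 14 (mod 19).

Since 60 and 19 share no common factor, CRT says the pair of congruences has a solution (unique mod 1140).
Any solution of the first congruence is x = 59 + 60t; substituting into the second, 60t ≡ 14 − 59 ≡ 12 (mod 19).
60 ≡ 3 (mod 19), so this reads 3t ≡ 12 (mod 19). Since 3·13 = 39 = 2·19 + 1, the inverse of 3 mod 19 is 13.
Therefore t ≡ 13·12 = 156 ≡ 4 (mod 19).
With t = 4: x = 59 + 60·4 = 299.
Check: 299 mod 60 = 59, 299 mod 19 = 14. ✓

x = 299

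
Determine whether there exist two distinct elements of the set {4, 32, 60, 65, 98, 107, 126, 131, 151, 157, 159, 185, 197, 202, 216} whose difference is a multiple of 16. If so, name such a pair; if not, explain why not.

Two integers differ by a multiple of 16 exactly when they have the same residue mod 16. The residues are 4↦4, 32↦0, 60↦12, 65↦1, 98↦2, 107↦11, 126↦14, 131↦3, 151↦7, 157↦13, 159↦15, 185↦9, 197↦5, 202↦10, 216↦8.
All 15 residues are distinct, so no two elements differ by a multiple of 16.

No, no such pair exists.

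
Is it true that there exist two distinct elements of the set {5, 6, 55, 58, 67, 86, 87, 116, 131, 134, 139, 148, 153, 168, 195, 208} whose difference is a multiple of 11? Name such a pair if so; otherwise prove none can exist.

The pair (5, 148) works.

5 mod 11 = 5 and 148 mod 11 = 5, so 148 − 5 = 143 = 13·11.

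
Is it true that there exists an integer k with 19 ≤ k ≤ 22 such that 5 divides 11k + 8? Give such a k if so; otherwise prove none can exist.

k = 22

Try k = 22: 11·22 + 8 = 250 = 50·5, which is divisible by 5.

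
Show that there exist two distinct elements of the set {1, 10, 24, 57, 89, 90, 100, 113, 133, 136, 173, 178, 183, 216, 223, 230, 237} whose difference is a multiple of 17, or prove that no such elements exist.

There is no such pair.

Residues mod 17: 1↦1, 10↦10, 24↦7, 57↦6, 89↦4, 90↦5, 100↦15, 113↦11, 133↦14, 136↦0, 173↦3, 178↦8, 183↦13, 216↦12, 223↦2, 230↦9, 237↦16.
All 17 residues are distinct, so no two elements differ by a multiple of 17.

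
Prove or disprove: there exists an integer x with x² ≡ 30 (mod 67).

No such integer exists.

Apply Euler's criterion with the prime 67: 30 is a quadratic residue iff 30^33 ≡ 1 (mod 67), and a non-residue iff it is ≡ −1.
Repeated squaring mod 67: 30^2 = 900 ≡ 29; 30^4 ≡ 29² = 841 ≡ 37; 30^8 ≡ 37² = 1369 ≡ 29; 30^16 ≡ 29² = 841 ≡ 37; 30^32 ≡ 37² = 1369 ≡ 29.
Since 33 = 32 + 1, 30^33 ≡ 29 · 30; multiplying out mod 67: 29·30 = 870 ≡ 66. Thus 30^33 ≡ 66 ≡ −1 (mod 67).
The value −1 means 30 is a non-residue modulo 67, so x² ≡ 30 (mod 67) is impossible.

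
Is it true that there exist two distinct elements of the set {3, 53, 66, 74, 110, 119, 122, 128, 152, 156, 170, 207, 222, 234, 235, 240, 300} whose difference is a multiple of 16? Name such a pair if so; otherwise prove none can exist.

Both 74 and 122 leave remainder 10 on division by 16; their difference 48 = 3·16 is a multiple of 16.

74 and 122 are such a pair.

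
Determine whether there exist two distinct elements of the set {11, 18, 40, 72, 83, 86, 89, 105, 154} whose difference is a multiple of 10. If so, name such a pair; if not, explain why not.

No, no such pair exists.

Reduce each element modulo 10: 11↦1, 18↦8, 40↦0, 72↦2, 83↦3, 86↦6, 89↦9, 105↦5, 154↦4.
All 9 residues are distinct, so no two elements differ by a multiple of 10.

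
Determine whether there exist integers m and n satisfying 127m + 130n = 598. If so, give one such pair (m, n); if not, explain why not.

m = 104, n = -97

Since gcd(127, 130) = 1, every integer is an integer combination of 127 and 130.
Euclidean algorithm: 130 = 1·127 + 3, 127 = 42·3 + 1, 3 = 3·1 + 0.
Working back up the chain: 1 = 127 − 42·3 = 127 − 42·(130 − 1·127) = −42·130 + 43·127. So 127·43 + 130·(-42) = 1.
Scaling by 598 gives the particular solution (m, n) = (25714, -25116).
Subtracting 197·130 from m and adding 197·127 to n gives the tidier solution (104, -97).
Indeed 127·104 + 130·(-97) = 13208 − 12610 = 598.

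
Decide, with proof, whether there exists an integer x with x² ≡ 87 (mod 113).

x = 58

Take x = 58. Then 58² = 3364 = 29·113 + 87, so 58² ≡ 87 (mod 113).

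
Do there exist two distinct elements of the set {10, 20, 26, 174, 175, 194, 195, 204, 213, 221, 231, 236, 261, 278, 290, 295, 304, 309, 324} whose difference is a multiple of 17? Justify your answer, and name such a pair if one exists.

Both 10 and 231 leave remainder 10 on division by 17; their difference 221 = 13·17 is a multiple of 17.

Yes: 10 and 231.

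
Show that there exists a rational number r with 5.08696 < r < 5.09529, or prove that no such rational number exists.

r = 56/11

Multiplying by 11: 11·5.08696 = 55.95656 and 11·5.09529 = 56.04819, so the integer 56 lies strictly between them.
Dividing back, 5.08696 < 56/11 < 5.09529, and 56/11 is rational.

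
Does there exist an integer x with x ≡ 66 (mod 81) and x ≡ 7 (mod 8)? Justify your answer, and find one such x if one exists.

x = 471

Since 81 and 8 share no common factor, CRT says the pair of congruences has a solution (unique mod 648).
Any solution of the first congruence is x = 66 + 81t; substituting into the second, 81t ≡ 7 − 66 ≡ 5 (mod 8).
81 ≡ 1 (mod 8), so this reads 1t ≡ 5 (mod 8). So t ≡ 5 (mod 8).
Taking t = 5 gives x = 66 + 81·5 = 471.
Verify: 471 = 5·81 + 66 and 471 = 58·8 + 7. ✓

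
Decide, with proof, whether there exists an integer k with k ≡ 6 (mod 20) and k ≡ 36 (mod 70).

gcd(20, 70) = 10. A simultaneous solution exists iff 6 ≡ 36 (mod 10); here 6 mod 10 = 6 = 36 mod 10, so it does.
Step through k = 6, 6 + 20, 6 + 2·20, …: the values 6, 26, 46, 66, 86, 106 reduce mod 70 to 6, 26, 46, 66, 16, 36. The value 106 hits 36.
Verify: 106 = 5·20 + 6 and 106 = 1·70 + 36. ✓

k = 106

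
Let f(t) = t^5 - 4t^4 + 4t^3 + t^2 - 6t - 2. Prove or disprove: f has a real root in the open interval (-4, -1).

f has no root in that interval.

f(-4) = -2266 and f(-1) = -4, both negative, so a sign-change argument is unavailable; we show f keeps this sign on the whole interval.
Substitute t = -1 − u, where 0 < u < 3 on the interval. Expanding, f(-1 − u) = -u^5 - 9u^4 - 30u^3 - 45u^2 - 25u - 4.
All 6 nonzero coefficients of this polynomial in u are negative; hence for u > 0 the value is a sum of negative terms (the constant -4 among them).
So f is strictly negative on (-4, -1); no root exists in the interval.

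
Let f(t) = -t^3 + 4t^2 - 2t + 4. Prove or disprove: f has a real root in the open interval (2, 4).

Yes, f has a root in the interval.

f(2) = 8 and f(4) = -4, which have opposite signs.
As a polynomial, f is continuous on every closed interval.
By the Intermediate Value Theorem f must vanish at some point of (2, 4).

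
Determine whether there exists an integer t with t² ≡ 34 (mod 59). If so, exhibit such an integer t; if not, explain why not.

No, no such integer exists.

Apply Euler's criterion with the prime 59: 34 is a quadratic residue iff 34^29 ≡ 1 (mod 59), and a non-residue iff it is ≡ −1.
Squaring successively (mod 59): 34^2 = 1156 ≡ 35; 34^4 ≡ 35² = 1225 ≡ 45; 34^8 ≡ 45² = 2025 ≡ 19; 34^16 ≡ 19² = 361 ≡ 7.
Since 29 = 16 + 8 + 4 + 1, 34^29 ≡ 7 · 19 · 45 · 34; multiplying out mod 59: 7·19 = 133 ≡ 15, then 15·45 = 675 ≡ 26, then 26·34 = 884 ≡ 58. Thus 34^29 ≡ 58 ≡ −1 (mod 59).
The value −1 means 34 is a non-residue modulo 59, so t² ≡ 34 (mod 59) is impossible.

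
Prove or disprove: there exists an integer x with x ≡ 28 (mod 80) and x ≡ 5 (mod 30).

No, no such integer exists.

Both moduli are multiples of 10 = gcd(80, 30), so any solution would satisfy x ≡ 28 and x ≡ 5 modulo 10 simultaneously.
However 28 ≡ 8 and 5 ≡ 5 (mod 10), and 8 ≠ 5.
So no integer satisfies both congruences.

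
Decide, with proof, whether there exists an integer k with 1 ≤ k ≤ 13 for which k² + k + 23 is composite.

k = 13

At k = 13: 13² + 13 + 23 = 205 = 5·41, which is composite.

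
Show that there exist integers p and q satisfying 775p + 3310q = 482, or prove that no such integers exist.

gcd(775, 3310) = 5, so every integer of the form 775p + 3310q is a multiple of 5.
However 482 leaves remainder 2 on division by 5.
So the equation is unsolvable over ℤ.

No, no such integers exist.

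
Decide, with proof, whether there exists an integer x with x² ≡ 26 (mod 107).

Apply Euler's criterion with the prime 107: 26 is a quadratic residue iff 26^53 ≡ 1 (mod 107), and a non-residue iff it is ≡ −1.
Squaring successively (mod 107): 26^2 = 676 ≡ 34; 26^4 ≡ 34² = 1156 ≡ 86; 26^8 ≡ 86² = 7396 ≡ 13; 26^16 ≡ 13² = 169 ≡ 62; 26^32 ≡ 62² = 3844 ≡ 99.
Since 53 = 32 + 16 + 4 + 1, 26^53 ≡ 99 · 62 · 86 · 26; multiplying out mod 107: 99·62 = 6138 ≡ 39, then 39·86 = 3354 ≡ 37, then 37·26 = 962 ≡ 106. Thus 26^53 ≡ 106 ≡ −1 (mod 107).
The value −1 means 26 is a non-residue modulo 107, so x² ≡ 26 (mod 107) is impossible.

No such integer exists.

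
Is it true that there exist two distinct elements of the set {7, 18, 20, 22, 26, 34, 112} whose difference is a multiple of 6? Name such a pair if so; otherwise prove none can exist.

20 mod 6 = 2 and 26 mod 6 = 2, so 26 − 20 = 6 = 1·6.

The pair (20, 26) works.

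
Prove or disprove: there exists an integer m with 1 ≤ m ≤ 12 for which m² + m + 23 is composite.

At m = 1: 1² + 1 + 23 = 25 = 5·5, which is composite.

m = 1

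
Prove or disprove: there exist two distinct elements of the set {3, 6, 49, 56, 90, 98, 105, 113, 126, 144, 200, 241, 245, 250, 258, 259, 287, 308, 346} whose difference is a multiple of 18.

Reduce each element mod 18: 3↦3, 6↦6, 49↦13, 56↦2, 90↦0, 98↦8, 105↦15, 113↦5, 126↦0, 144↦0, 200↦2, 241↦7, 245↦11, 250↦16, 258↦6, 259↦7, 287↦17, 308↦2, 346↦4. The residue 6 repeats (at 6 and 258), and 258 − 6 = 252 = 14·18.

Yes: 6 and 258.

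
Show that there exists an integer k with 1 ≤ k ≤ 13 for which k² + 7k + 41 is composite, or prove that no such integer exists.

At k = 9: 9² + 7·9 + 41 = 185 = 5·37, which is composite.

k = 9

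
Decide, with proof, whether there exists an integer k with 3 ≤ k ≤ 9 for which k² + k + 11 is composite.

The values for k = 3, 4, …, 9 are 23, 31, 41, 53, 67, 83, 101, and each of these is prime.
So no value in the range makes the expression composite.

No, no such integer k in that range exists.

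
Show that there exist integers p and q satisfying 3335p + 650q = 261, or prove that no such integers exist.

No, no such integers exist.

Any value of 3335p + 650q is a multiple of gcd(3335, 650) = 5.
But 261 is not a multiple of 5 (it leaves remainder 1).
Hence no integers p, q satisfy the equation.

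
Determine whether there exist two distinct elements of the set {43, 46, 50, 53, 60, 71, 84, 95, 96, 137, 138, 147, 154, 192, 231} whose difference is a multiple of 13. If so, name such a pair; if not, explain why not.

Reduce each element mod 13: 43↦4, 46↦7, 50↦11, 53↦1, 60↦8, 71↦6, 84↦6, 95↦4, 96↦5, 137↦7, 138↦8, 147↦4, 154↦11, 192↦10, 231↦10. The residue 4 repeats (at 43 and 95), and 95 − 43 = 52 = 4·13.

The pair (43, 95) works.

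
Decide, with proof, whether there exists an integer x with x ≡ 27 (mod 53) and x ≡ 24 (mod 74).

x = 2836

gcd(53, 74) = 1, so the Chinese Remainder Theorem guarantees exactly one residue class mod 3922 satisfying both.
Any solution of the first congruence is x = 27 + 53t; substituting into the second, 53t ≡ 24 − 27 ≡ 71 (mod 74).
Invert 53 mod 74 by the Euclidean algorithm: 74 = 1·53 + 21, 53 = 2·21 + 11, 21 = 1·11 + 10, 11 = 1·10 + 1, 10 = 10·1 + 0; back-substituting, 1 = 11 − 1·10 = 11 − (21 − 1·11) = −21 + 2·11 = −21 + 2·(53 − 2·21) = 2·53 − 5·21 = 2·53 − 5·(74 − 1·53) = −5·74 + 7·53. Hence 53·7 ≡ 1, so 53⁻¹ ≡ 7 (mod 74).
Therefore t ≡ 7·71 = 497 ≡ 53 (mod 74).
Taking t = 53 gives x = 27 + 53·53 = 2836.
Verify: 2836 = 53·53 + 27 and 2836 = 38·74 + 24. ✓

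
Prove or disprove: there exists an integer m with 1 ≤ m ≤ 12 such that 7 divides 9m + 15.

m = 3

At m = 3 we get 9·3 + 15 = 42, and 42 = 7·6.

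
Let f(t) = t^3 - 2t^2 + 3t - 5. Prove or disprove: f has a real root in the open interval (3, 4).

Evaluate at the endpoints: f(3) = 13, f(4) = 39 — same sign (positive).
The derivative f'(t) = 3t^2 - 4t + 3 is a quadratic with discriminant (-4)² − 4·3·3 = -20 < 0; it never vanishes, so it is always positive (sign of the leading coefficient).
So f is strictly increasing; between 3 and 4 its values lie between f(3) = 13 and f(4) = 39, all positive. Therefore f has no root in (3, 4).

f has no root in that interval.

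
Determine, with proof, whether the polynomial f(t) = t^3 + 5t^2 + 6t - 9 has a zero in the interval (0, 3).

Such a root exists.

f(0) = -9 and f(3) = 81, which have opposite signs.
As a polynomial, f is continuous on every closed interval.
By the Intermediate Value Theorem f must vanish at some point of (0, 3).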